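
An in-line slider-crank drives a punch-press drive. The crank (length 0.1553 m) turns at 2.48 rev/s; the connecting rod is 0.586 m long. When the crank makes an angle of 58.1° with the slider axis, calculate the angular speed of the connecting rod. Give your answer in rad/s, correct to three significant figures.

2.24

ω = 15.58 rad/s (converted from 2.48 rev/s).
The rod makes angle φ with the slider axis where L sinφ = r sinθ; differentiating, L cosφ·φ̇ = r ω cosθ.
L cosφ = √(L² − r² sin²θ) = 0.57098 m.
|ω_rod| = r ω |cosθ| / √(L² − r² sin²θ) = 0.1553·15.58·0.52844/0.57098 = 2.2396 rad/s.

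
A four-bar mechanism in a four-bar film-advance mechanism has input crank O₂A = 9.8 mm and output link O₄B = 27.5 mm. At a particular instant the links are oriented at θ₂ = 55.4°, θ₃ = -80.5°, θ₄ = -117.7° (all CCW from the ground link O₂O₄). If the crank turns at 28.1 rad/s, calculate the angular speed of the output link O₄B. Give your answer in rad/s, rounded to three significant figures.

ω₂ = 28.1 rad/s
Differentiating the loop-closure r₂e^{iθ₂}+r₃e^{iθ₃}=r₁+r₄e^{iθ₄} gives r₂ω₂e^{iθ₂}+r₃ω₃e^{iθ₃}=r₄ω₄e^{iθ₄}.
Eliminating the other unknown: ω₄ = r₂ω₂ sin(θ₂−θ₃) / [r₄ sin(θ₄−θ₃)].
Numerator sine = +0.69591; denominator sine = -0.60460.
Result = 0.0098·28.1·(+0.69591) / (0.0275·(-0.60460)) = -11.526 rad/s; magnitude 11.526 rad/s.

11.5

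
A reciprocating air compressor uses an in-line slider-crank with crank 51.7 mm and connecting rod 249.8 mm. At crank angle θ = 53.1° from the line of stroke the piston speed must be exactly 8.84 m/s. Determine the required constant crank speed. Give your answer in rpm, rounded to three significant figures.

1810

For an in-line slider-crank, |v_piston| = rω|sinθ|·[1 + r cosθ/√(L² − r² sin²θ)].
With r = 0.0517 m, L = 0.2498 m, θ = 53.1°: the bracketed kinematic factor |dx/dθ| = 0.046553 m.
ω = v/|dx/dθ| = 8.84/0.046553 = 189.89 rad/s.
N = 60ω/(2π) = 1813.3 rpm.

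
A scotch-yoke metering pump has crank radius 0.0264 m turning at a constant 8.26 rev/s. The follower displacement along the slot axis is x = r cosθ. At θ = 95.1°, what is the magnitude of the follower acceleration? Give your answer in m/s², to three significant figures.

ω = 51.9 rad/s (from 8.26 rev/s).
x = r cosθ ⇒ ẍ = −rω² cosθ (ω constant).
|a| = rω²|cosθ| = 0.0264·(51.9)²·|cos 95.1°| = 6.3212 m/s².

6.32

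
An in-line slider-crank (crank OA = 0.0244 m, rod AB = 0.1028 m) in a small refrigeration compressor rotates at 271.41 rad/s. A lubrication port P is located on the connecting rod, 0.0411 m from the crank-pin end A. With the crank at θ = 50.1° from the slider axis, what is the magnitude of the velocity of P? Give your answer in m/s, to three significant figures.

5.97

ω = 271.4 rad/s.  Crank-pin speed |V_A| = rω = 6.6224 m/s, perpendicular to OA.
Rod angle: sinφ = −(r/L) sinθ ⇒ φ = -10.492°; ω_rod = −rω cosθ/√(L²−r²sin²θ) = -42.025 rad/s.
V_P = V_A + ω_rod × AP, with AP = 0.0411 m along the rod.
Components: V_Px = −rω sinθ − a·ω_rod·sinφ = -5.395 m/s;  V_Py = rω cosθ + a·ω_rod·cosφ = +2.5496 m/s.
|V_P| = √(V_Px² + V_Py²) = 5.9671 m/s.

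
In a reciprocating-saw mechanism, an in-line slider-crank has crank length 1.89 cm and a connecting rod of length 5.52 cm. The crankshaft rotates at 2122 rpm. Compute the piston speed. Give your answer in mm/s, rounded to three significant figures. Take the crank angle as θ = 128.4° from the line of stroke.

ω = 2π·2122/60 = 222.2 rad/s
For an in-line slider-crank, x = r cosθ + √(L² − r² sin²θ), so v = −rω sinθ·[1 + r cosθ/√(L² − r² sin²θ)].
With r = 0.0189 m, L = 0.0552 m, θ = 128.4°: √(L² − r² sin²θ) = 0.053176 m.
v = −0.0189·222.2·0.78369·[1 + 0.0189·-0.62115/0.053176] = -2.5648 m/s.
|v| = 2.5648 m/s = 2564.8 mm/s.

2560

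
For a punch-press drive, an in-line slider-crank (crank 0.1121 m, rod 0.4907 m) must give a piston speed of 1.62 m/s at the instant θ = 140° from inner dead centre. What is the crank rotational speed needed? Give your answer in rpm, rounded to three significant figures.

For an in-line slider-crank, |v_piston| = rω|sinθ|·[1 + r cosθ/√(L² − r² sin²θ)].
With r = 0.1121 m, L = 0.4907 m, θ = 140°: the bracketed kinematic factor |dx/dθ| = 0.059308 m.
ω = v/|dx/dθ| = 1.62/0.059308 = 27.315 rad/s.
N = 60ω/(2π) = 260.84 rpm.

261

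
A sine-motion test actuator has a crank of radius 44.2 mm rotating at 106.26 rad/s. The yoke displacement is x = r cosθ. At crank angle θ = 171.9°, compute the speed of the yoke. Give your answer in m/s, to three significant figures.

0.662

ω = 106.3 rad/s
x = r cosθ ⇒ ẋ = −rω sinθ.
|v| = rω|sinθ| = 0.0442·106.3·|sin 171.9°| = 0.66177 m/s.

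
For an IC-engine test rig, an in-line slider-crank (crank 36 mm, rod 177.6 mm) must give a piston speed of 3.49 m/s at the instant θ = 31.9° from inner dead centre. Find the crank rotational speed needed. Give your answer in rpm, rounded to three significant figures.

1490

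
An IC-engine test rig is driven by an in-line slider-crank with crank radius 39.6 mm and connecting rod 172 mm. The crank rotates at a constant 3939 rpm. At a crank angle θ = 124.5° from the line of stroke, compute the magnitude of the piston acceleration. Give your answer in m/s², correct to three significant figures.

4360

ω = 2π·3939/60 = 412.5 rad/s
x(θ) = r cosθ + √(L² − r² sin²θ); with ω constant, a = ω²·d²x/dθ².
d²x/dθ² = −r cosθ − r²(cos2θ)/√u − r⁴ sin²2θ/(4u^{3/2}),  u = L² − r² sin²θ = 0.0285189 m².
Substituting r = 0.0396 m, L = 0.172 m, θ = 124.5°: d²x/dθ² = +0.025646 m.
a = ω²·d²x/dθ² = (412.5)²·(+0.025646) = +4363.7 m/s²;  |a| = 4363.7 m/s².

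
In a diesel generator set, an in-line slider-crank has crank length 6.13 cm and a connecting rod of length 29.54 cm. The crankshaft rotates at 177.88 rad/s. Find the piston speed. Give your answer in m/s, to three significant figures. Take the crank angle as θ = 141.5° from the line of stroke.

ω = 177.9 rad/s
For an in-line slider-crank, x = r cosθ + √(L² − r² sin²θ), so v = −rω sinθ·[1 + r cosθ/√(L² − r² sin²θ)].
With r = 0.0613 m, L = 0.2954 m, θ = 141.5°: √(L² − r² sin²θ) = 0.29292 m.
v = −0.0613·177.9·0.62251·[1 + 0.0613·-0.78261/0.29292] = -5.6762 m/s.
|v| = 5.6762 m/s.

5.68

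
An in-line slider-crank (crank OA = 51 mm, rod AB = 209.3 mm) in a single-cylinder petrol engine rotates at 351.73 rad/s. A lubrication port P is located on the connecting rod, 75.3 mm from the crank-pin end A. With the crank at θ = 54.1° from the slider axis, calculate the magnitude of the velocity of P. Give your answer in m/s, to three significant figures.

16.7

ω = 351.7 rad/s.  Crank-pin speed |V_A| = rω = 17.938 m/s, perpendicular to OA.
Rod angle: sinφ = −(r/L) sinθ ⇒ φ = -11.384°; ω_rod = −rω cosθ/√(L²−r²sin²θ) = -51.264 rad/s.
V_P = V_A + ω_rod × AP, with AP = 0.0753 m along the rod.
Components: V_Px = −rω sinθ − a·ω_rod·sinφ = -15.293 m/s;  V_Py = rω cosθ + a·ω_rod·cosφ = +6.7342 m/s.
|V_P| = √(V_Px² + V_Py²) = 16.71 m/s.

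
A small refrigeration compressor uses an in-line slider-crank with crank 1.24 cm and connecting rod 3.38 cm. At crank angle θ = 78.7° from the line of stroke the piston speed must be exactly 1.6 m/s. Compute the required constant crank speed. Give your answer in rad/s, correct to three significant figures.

122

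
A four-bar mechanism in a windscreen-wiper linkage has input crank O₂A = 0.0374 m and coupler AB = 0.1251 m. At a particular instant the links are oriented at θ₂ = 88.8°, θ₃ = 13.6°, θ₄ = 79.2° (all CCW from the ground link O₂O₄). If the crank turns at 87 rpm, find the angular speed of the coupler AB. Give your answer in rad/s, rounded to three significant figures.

ω₂ = 9.111 rad/s (from 87 rpm).
Differentiating the loop-closure r₂e^{iθ₂}+r₃e^{iθ₃}=r₁+r₄e^{iθ₄} gives r₂ω₂e^{iθ₂}+r₃ω₃e^{iθ₃}=r₄ω₄e^{iθ₄}.
Eliminating the other unknown: ω₃ = r₂ω₂ sin(θ₄−θ₂) / [r₃ sin(θ₃−θ₄)].
Numerator sine = -0.16677; denominator sine = -0.91068.
Result = 0.0374·9.111·(-0.16677) / (0.1251·(-0.91068)) = +0.49878 rad/s; magnitude 0.49878 rad/s.

0.499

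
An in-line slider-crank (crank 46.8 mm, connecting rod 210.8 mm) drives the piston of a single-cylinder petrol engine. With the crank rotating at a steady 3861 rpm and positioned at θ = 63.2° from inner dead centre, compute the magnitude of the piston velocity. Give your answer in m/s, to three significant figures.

18.6

ω = 2π·3861/60 = 404.3 rad/s
For an in-line slider-crank, x = r cosθ + √(L² − r² sin²θ), so v = −rω sinθ·[1 + r cosθ/√(L² − r² sin²θ)].
With r = 0.0468 m, L = 0.2108 m, θ = 63.2°: √(L² − r² sin²θ) = 0.20662 m.
v = −0.0468·404.3·0.89259·[1 + 0.0468·0.45088/0.20662] = -18.615 m/s.
|v| = 18.615 m/s.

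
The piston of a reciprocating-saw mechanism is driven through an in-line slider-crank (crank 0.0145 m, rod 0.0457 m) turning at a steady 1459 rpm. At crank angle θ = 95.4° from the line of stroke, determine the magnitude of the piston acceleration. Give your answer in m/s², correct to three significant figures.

143

ω = 2π·1459/60 = 152.8 rad/s
x(θ) = r cosθ + √(L² − r² sin²θ); with ω constant, a = ω²·d²x/dθ².
d²x/dθ² = −r cosθ − r²(cos2θ)/√u − r⁴ sin²2θ/(4u^{3/2}),  u = L² − r² sin²θ = 0.0018801 m².
Substituting r = 0.0145 m, L = 0.0457 m, θ = 95.4°: d²x/dθ² = +0.0061228 m.
a = ω²·d²x/dθ² = (152.8)²·(+0.0061228) = +142.93 m/s²;  |a| = 142.93 m/s².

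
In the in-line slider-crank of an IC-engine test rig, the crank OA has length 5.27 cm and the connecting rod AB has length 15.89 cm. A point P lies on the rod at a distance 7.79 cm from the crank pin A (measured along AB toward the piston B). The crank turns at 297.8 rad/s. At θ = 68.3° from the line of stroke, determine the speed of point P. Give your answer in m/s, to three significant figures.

ω = 297.8 rad/s.  Crank-pin speed |V_A| = rω = 15.694 m/s, perpendicular to OA.
Rod angle: sinφ = −(r/L) sinθ ⇒ φ = -17.948°; ω_rod = −rω cosθ/√(L²−r²sin²θ) = -38.387 rad/s.
V_P = V_A + ω_rod × AP, with AP = 0.0779 m along the rod.
Components: V_Px = −rω sinθ − a·ω_rod·sinφ = -15.503 m/s;  V_Py = rω cosθ + a·ω_rod·cosφ = +2.958 m/s.
|V_P| = √(V_Px² + V_Py²) = 15.783 m/s.

15.8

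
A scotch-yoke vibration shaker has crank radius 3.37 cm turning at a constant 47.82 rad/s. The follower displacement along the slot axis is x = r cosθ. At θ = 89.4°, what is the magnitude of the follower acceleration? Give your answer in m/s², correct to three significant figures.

ω = 47.82 rad/s
x = r cosθ ⇒ ẍ = −rω² cosθ (ω constant).
|a| = rω²|cosθ| = 0.0337·(47.82)²·|cos 89.4°| = 0.80699 m/s².

0.807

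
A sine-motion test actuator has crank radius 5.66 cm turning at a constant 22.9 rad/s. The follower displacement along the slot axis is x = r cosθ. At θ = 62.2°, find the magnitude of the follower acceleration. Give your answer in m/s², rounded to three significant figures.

ω = 22.9 rad/s
x = r cosθ ⇒ ẍ = −rω² cosθ (ω constant).
|a| = rω²|cosθ| = 0.0566·(22.9)²·|cos 62.2°| = 13.843 m/s².

13.8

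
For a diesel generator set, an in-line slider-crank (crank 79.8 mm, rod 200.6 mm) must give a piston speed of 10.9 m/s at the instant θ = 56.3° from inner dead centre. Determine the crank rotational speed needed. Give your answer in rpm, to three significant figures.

For an in-line slider-crank, |v_piston| = rω|sinθ|·[1 + r cosθ/√(L² − r² sin²θ)].
With r = 0.0798 m, L = 0.2006 m, θ = 56.3°: the bracketed kinematic factor |dx/dθ| = 0.081919 m.
ω = v/|dx/dθ| = 10.9/0.081919 = 133.06 rad/s.
N = 60ω/(2π) = 1270.6 rpm.

1270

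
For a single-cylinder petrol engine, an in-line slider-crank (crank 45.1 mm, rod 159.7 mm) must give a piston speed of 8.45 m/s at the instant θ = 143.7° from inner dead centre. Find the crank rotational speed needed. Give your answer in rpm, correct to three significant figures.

3930

For an in-line slider-crank, |v_piston| = rω|sinθ|·[1 + r cosθ/√(L² − r² sin²θ)].
With r = 0.0451 m, L = 0.1597 m, θ = 143.7°: the bracketed kinematic factor |dx/dθ| = 0.020536 m.
ω = v/|dx/dθ| = 8.45/0.020536 = 411.47 rad/s.
N = 60ω/(2π) = 3929.2 rpm.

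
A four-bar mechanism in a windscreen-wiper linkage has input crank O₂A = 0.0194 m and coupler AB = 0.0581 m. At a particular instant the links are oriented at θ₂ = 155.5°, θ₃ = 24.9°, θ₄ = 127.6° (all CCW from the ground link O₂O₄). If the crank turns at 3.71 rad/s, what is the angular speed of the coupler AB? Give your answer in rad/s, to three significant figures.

ω₂ = 3.71 rad/s
Differentiating the loop-closure r₂e^{iθ₂}+r₃e^{iθ₃}=r₁+r₄e^{iθ₄} gives r₂ω₂e^{iθ₂}+r₃ω₃e^{iθ₃}=r₄ω₄e^{iθ₄}.
Eliminating the other unknown: ω₃ = r₂ω₂ sin(θ₄−θ₂) / [r₃ sin(θ₃−θ₄)].
Numerator sine = -0.46793; denominator sine = -0.97553.
Result = 0.0194·3.71·(-0.46793) / (0.0581·(-0.97553)) = +0.59421 rad/s; magnitude 0.59421 rad/s.

0.594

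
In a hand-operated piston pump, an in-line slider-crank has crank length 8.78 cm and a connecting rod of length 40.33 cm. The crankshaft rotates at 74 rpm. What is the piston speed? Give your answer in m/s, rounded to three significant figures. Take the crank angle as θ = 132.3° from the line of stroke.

ω = 2π·74/60 = 7.749 rad/s
For an in-line slider-crank, x = r cosθ + √(L² − r² sin²θ), so v = −rω sinθ·[1 + r cosθ/√(L² − r² sin²θ)].
With r = 0.0878 m, L = 0.4033 m, θ = 132.3°: √(L² − r² sin²θ) = 0.39804 m.
v = −0.0878·7.749·0.73963·[1 + 0.0878·-0.67301/0.39804] = -0.42853 m/s.
|v| = 0.42853 m/s.

0.429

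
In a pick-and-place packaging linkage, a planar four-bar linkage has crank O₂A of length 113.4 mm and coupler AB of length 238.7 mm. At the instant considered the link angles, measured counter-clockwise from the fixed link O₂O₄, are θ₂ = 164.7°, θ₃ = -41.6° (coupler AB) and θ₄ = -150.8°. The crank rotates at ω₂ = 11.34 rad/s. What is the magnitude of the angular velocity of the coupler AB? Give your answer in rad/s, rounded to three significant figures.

4.00

ω₂ = 11.34 rad/s
Differentiating the loop-closure r₂e^{iθ₂}+r₃e^{iθ₃}=r₁+r₄e^{iθ₄} gives r₂ω₂e^{iθ₂}+r₃ω₃e^{iθ₃}=r₄ω₄e^{iθ₄}.
Eliminating the other unknown: ω₃ = r₂ω₂ sin(θ₄−θ₂) / [r₃ sin(θ₃−θ₄)].
Numerator sine = +0.70091; denominator sine = +0.94438.
Result = 0.1134·11.34·(+0.70091) / (0.2387·(+0.94438)) = +3.9984 rad/s; magnitude 3.9984 rad/s.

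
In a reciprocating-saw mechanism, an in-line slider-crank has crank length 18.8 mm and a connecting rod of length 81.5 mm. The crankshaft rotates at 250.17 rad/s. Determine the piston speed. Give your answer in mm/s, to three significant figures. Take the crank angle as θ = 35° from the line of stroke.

ω = 250.2 rad/s
For an in-line slider-crank, x = r cosθ + √(L² − r² sin²θ), so v = −rω sinθ·[1 + r cosθ/√(L² − r² sin²θ)].
With r = 0.0188 m, L = 0.0815 m, θ = 35°: √(L² − r² sin²θ) = 0.080783 m.
v = −0.0188·250.2·0.57358·[1 + 0.0188·0.81915/0.080783] = -3.2119 m/s.
|v| = 3.2119 m/s = 3211.9 mm/s.

3210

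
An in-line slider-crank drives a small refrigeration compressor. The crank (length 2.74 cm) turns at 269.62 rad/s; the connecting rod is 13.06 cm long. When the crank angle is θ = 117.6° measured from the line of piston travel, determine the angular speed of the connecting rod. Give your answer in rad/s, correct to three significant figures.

26.7

ω = 269.6 rad/s
The rod makes angle φ with the slider axis where L sinφ = r sinθ; differentiating, L cosφ·φ̇ = r ω cosθ.
L cosφ = √(L² − r² sin²θ) = 0.12832 m.
|ω_rod| = r ω |cosθ| / √(L² − r² sin²θ) = 0.0274·269.6·0.46330/0.12832 = 26.672 rad/s.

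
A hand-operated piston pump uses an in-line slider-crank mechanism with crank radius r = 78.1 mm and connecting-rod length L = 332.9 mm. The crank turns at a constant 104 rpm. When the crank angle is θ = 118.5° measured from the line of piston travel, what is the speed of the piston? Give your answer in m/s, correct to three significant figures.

0.662

ω = 2π·104/60 = 10.89 rad/s
For an in-line slider-crank, x = r cosθ + √(L² − r² sin²θ), so v = −rω sinθ·[1 + r cosθ/√(L² − r² sin²θ)].
With r = 0.0781 m, L = 0.3329 m, θ = 118.5°: √(L² − r² sin²θ) = 0.32575 m.
v = −0.0781·10.89·0.87882·[1 + 0.0781·-0.47716/0.32575] = -0.66199 m/s.
|v| = 0.66199 m/s.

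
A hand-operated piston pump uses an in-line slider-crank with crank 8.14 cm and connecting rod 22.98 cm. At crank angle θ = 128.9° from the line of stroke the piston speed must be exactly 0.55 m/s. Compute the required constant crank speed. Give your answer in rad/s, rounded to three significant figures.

11.3

For an in-line slider-crank, |v_piston| = rω|sinθ|·[1 + r cosθ/√(L² − r² sin²θ)].
With r = 0.0814 m, L = 0.2298 m, θ = 128.9°: the bracketed kinematic factor |dx/dθ| = 0.04869 m.
ω = v/|dx/dθ| = 0.55/0.04869 = 11.296 rad/s.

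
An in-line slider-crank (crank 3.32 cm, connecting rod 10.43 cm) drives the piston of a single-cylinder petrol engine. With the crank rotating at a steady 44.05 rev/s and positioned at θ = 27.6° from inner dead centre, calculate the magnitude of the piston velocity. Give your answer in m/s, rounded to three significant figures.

5.47

ω = 2π·44 = 276.8 rad/s
For an in-line slider-crank, x = r cosθ + √(L² − r² sin²θ), so v = −rω sinθ·[1 + r cosθ/√(L² − r² sin²θ)].
With r = 0.0332 m, L = 0.1043 m, θ = 27.6°: √(L² − r² sin²θ) = 0.10316 m.
v = −0.0332·276.8·0.46330·[1 + 0.0332·0.88620/0.10316] = -5.4714 m/s.
|v| = 5.4714 m/s.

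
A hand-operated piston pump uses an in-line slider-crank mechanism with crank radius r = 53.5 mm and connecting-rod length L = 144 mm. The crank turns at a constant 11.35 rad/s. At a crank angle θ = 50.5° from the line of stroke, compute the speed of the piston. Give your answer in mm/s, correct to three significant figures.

584

ω = 11.35 rad/s
For an in-line slider-crank, x = r cosθ + √(L² − r² sin²θ), so v = −rω sinθ·[1 + r cosθ/√(L² − r² sin²θ)].
With r = 0.0535 m, L = 0.144 m, θ = 50.5°: √(L² − r² sin²θ) = 0.13796 m.
v = −0.0535·11.35·0.77162·[1 + 0.0535·0.63608/0.13796] = -0.58413 m/s.
|v| = 0.58413 m/s = 584.13 mm/s.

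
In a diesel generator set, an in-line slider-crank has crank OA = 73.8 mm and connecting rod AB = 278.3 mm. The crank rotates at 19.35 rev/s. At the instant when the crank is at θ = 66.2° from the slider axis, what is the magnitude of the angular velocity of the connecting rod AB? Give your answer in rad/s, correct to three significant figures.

ω = 121.6 rad/s (converted from 19.35 rev/s).
The rod makes angle φ with the slider axis where L sinφ = r sinθ; differentiating, L cosφ·φ̇ = r ω cosθ.
L cosφ = √(L² − r² sin²θ) = 0.26998 m.
|ω_rod| = r ω |cosθ| / √(L² − r² sin²θ) = 0.0738·121.6·0.40355/0.26998 = 13.411 rad/s.

13.4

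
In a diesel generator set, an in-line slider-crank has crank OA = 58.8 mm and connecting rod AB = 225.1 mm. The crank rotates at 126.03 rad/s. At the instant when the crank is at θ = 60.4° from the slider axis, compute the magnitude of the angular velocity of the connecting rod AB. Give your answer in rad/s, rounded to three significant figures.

16.7

ω = 126 rad/s
The rod makes angle φ with the slider axis where L sinφ = r sinθ; differentiating, L cosφ·φ̇ = r ω cosθ.
L cosφ = √(L² − r² sin²θ) = 0.21922 m.
|ω_rod| = r ω |cosθ| / √(L² − r² sin²θ) = 0.0588·126·0.49394/0.21922 = 16.698 rad/s.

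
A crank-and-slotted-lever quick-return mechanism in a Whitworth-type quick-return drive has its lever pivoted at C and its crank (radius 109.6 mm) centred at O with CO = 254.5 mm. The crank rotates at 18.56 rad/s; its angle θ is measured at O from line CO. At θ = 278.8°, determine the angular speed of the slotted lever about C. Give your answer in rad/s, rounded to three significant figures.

3.54

ω = 18.56 rad/s
Crank pin A relative to C: A = (d + r cosθ, r sinθ); lever angle φ = atan2(r sinθ, d + r cosθ).
Differentiating tanφ: φ̇ = rω(d cosθ + r)/(d² + r² + 2dr cosθ).
d² + r² + 2dr cosθ = |CA|² = 0.0853169 m²;  d cosθ + r = +0.14853 m.
|ω_lever| = |0.1096·18.56·+0.14853| / 0.0853169 = 3.5415 rad/s.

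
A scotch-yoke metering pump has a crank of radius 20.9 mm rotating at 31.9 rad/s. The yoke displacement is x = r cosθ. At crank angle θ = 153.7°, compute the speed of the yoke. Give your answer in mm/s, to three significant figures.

295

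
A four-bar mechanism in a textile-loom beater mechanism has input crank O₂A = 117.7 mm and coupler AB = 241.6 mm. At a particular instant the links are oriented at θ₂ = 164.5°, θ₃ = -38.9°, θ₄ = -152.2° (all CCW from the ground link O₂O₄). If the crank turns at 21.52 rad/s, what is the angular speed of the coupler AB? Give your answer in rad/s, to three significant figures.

7.83

ω₂ = 21.52 rad/s
Differentiating the loop-closure r₂e^{iθ₂}+r₃e^{iθ₃}=r₁+r₄e^{iθ₄} gives r₂ω₂e^{iθ₂}+r₃ω₃e^{iθ₃}=r₄ω₄e^{iθ₄}.
Eliminating the other unknown: ω₃ = r₂ω₂ sin(θ₄−θ₂) / [r₃ sin(θ₃−θ₄)].
Numerator sine = +0.68582; denominator sine = +0.91845.
Result = 0.1177·21.52·(+0.68582) / (0.2416·(+0.91845)) = +7.8285 rad/s; magnitude 7.8285 rad/s.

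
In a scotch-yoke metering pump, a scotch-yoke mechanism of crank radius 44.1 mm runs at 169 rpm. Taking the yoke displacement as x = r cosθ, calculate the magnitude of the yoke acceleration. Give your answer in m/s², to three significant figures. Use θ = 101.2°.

ω = 17.7 rad/s (from 169 rpm).
x = r cosθ ⇒ ẍ = −rω² cosθ (ω constant).
|a| = rω²|cosθ| = 0.0441·(17.7)²·|cos 101.2°| = 2.6828 m/s².

2.68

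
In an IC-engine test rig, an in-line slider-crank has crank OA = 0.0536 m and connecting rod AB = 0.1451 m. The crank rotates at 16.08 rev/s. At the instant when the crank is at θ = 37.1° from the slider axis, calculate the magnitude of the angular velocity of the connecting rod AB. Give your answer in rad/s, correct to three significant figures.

30.5

ω = 101 rad/s (converted from 16.08 rev/s).
The rod makes angle φ with the slider axis where L sinφ = r sinθ; differentiating, L cosφ·φ̇ = r ω cosθ.
L cosφ = √(L² − r² sin²θ) = 0.14145 m.
|ω_rod| = r ω |cosθ| / √(L² − r² sin²θ) = 0.0536·101·0.79758/0.14145 = 30.535 rad/s.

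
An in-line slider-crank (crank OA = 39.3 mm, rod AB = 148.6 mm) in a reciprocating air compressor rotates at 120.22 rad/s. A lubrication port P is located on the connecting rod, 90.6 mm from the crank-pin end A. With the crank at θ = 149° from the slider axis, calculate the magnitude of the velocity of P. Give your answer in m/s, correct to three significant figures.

2.62

ω = 120.2 rad/s.  Crank-pin speed |V_A| = rω = 4.7246 m/s, perpendicular to OA.
Rod angle: sinφ = −(r/L) sinθ ⇒ φ = -7.829°; ω_rod = −rω cosθ/√(L²−r²sin²θ) = +27.51 rad/s.
V_P = V_A + ω_rod × AP, with AP = 0.0906 m along the rod.
Components: V_Px = −rω sinθ − a·ω_rod·sinφ = -2.0939 m/s;  V_Py = rω cosθ + a·ω_rod·cosφ = -1.5807 m/s.
|V_P| = √(V_Px² + V_Py²) = 2.6235 m/s.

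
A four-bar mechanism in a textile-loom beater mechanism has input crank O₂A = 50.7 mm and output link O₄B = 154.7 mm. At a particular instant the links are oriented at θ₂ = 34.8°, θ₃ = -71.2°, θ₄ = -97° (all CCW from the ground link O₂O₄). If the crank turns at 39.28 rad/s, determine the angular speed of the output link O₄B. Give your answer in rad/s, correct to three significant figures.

ω₂ = 39.28 rad/s
Differentiating the loop-closure r₂e^{iθ₂}+r₃e^{iθ₃}=r₁+r₄e^{iθ₄} gives r₂ω₂e^{iθ₂}+r₃ω₃e^{iθ₃}=r₄ω₄e^{iθ₄}.
Eliminating the other unknown: ω₄ = r₂ω₂ sin(θ₂−θ₃) / [r₄ sin(θ₄−θ₃)].
Numerator sine = +0.96126; denominator sine = -0.43523.
Result = 0.0507·39.28·(+0.96126) / (0.1547·(-0.43523)) = -28.432 rad/s; magnitude 28.432 rad/s.

28.4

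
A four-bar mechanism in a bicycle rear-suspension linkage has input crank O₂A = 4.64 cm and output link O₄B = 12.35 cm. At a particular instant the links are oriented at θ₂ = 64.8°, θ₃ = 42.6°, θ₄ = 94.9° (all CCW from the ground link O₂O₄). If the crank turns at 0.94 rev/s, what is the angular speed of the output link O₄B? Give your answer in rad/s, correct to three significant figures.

ω₂ = 5.906 rad/s (from 0.94 rev/s).
Differentiating the loop-closure r₂e^{iθ₂}+r₃e^{iθ₃}=r₁+r₄e^{iθ₄} gives r₂ω₂e^{iθ₂}+r₃ω₃e^{iθ₃}=r₄ω₄e^{iθ₄}.
Eliminating the other unknown: ω₄ = r₂ω₂ sin(θ₂−θ₃) / [r₄ sin(θ₄−θ₃)].
Numerator sine = +0.37784; denominator sine = +0.79122.
Result = 0.0464·5.906·(+0.37784) / (0.1235·(+0.79122)) = +1.0597 rad/s; magnitude 1.0597 rad/s.

1.06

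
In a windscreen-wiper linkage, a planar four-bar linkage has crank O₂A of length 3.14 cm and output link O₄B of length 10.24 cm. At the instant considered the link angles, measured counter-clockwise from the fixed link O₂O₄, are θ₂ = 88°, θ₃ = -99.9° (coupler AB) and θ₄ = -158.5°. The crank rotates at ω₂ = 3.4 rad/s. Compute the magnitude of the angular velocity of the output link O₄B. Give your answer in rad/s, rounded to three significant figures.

0.168

ω₂ = 3.4 rad/s
Differentiating the loop-closure r₂e^{iθ₂}+r₃e^{iθ₃}=r₁+r₄e^{iθ₄} gives r₂ω₂e^{iθ₂}+r₃ω₃e^{iθ₃}=r₄ω₄e^{iθ₄}.
Eliminating the other unknown: ω₄ = r₂ω₂ sin(θ₂−θ₃) / [r₄ sin(θ₄−θ₃)].
Numerator sine = -0.13744; denominator sine = -0.85355.
Result = 0.0314·3.4·(-0.13744) / (0.1024·(-0.85355)) = +0.16788 rad/s; magnitude 0.16788 rad/s.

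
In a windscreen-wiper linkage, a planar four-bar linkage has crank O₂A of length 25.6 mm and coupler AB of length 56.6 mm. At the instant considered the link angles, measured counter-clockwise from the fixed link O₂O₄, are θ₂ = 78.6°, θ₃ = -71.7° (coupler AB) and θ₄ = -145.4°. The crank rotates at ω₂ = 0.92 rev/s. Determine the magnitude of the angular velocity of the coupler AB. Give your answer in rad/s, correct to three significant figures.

1.89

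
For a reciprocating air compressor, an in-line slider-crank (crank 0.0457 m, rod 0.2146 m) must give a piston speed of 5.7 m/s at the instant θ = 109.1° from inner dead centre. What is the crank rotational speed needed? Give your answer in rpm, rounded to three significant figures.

1360

For an in-line slider-crank, |v_piston| = rω|sinθ|·[1 + r cosθ/√(L² − r² sin²θ)].
With r = 0.0457 m, L = 0.2146 m, θ = 109.1°: the bracketed kinematic factor |dx/dθ| = 0.040112 m.
ω = v/|dx/dθ| = 5.7/0.040112 = 142.1 rad/s.
N = 60ω/(2π) = 1357 rpm.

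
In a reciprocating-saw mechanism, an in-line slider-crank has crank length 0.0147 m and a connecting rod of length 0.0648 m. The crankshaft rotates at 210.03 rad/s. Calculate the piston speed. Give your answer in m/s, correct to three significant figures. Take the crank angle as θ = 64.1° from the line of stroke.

ω = 210 rad/s
For an in-line slider-crank, x = r cosθ + √(L² − r² sin²θ), so v = −rω sinθ·[1 + r cosθ/√(L² − r² sin²θ)].
With r = 0.0147 m, L = 0.0648 m, θ = 64.1°: √(L² − r² sin²θ) = 0.063436 m.
v = −0.0147·210·0.89956·[1 + 0.0147·0.43680/0.063436] = -3.0585 m/s.
|v| = 3.0585 m/s.

3.06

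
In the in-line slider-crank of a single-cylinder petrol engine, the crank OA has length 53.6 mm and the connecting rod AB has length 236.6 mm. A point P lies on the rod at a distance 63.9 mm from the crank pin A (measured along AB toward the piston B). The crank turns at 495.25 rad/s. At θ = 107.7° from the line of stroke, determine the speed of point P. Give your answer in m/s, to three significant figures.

25.5

ω = 495.2 rad/s.  Crank-pin speed |V_A| = rω = 26.545 m/s, perpendicular to OA.
Rod angle: sinφ = −(r/L) sinθ ⇒ φ = -12.464°; ω_rod = −rω cosθ/√(L²−r²sin²θ) = +34.934 rad/s.
V_P = V_A + ω_rod × AP, with AP = 0.0639 m along the rod.
Components: V_Px = −rω sinθ − a·ω_rod·sinφ = -24.807 m/s;  V_Py = rω cosθ + a·ω_rod·cosφ = -5.891 m/s.
|V_P| = √(V_Px² + V_Py²) = 25.497 m/s.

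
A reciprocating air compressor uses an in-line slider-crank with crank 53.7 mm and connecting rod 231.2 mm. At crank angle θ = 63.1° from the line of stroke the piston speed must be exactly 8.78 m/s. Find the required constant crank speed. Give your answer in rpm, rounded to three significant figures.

1580

For an in-line slider-crank, |v_piston| = rω|sinθ|·[1 + r cosθ/√(L² − r² sin²θ)].
With r = 0.0537 m, L = 0.2312 m, θ = 63.1°: the bracketed kinematic factor |dx/dθ| = 0.053034 m.
ω = v/|dx/dθ| = 8.78/0.053034 = 165.56 rad/s.
N = 60ω/(2π) = 1580.9 rpm.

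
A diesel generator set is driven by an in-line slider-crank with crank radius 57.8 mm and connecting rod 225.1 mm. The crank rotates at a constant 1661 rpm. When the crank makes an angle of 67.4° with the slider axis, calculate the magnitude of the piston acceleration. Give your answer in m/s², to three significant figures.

ω = 2π·1661/60 = 173.9 rad/s
x(θ) = r cosθ + √(L² − r² sin²θ); with ω constant, a = ω²·d²x/dθ².
d²x/dθ² = −r cosθ − r²(cos2θ)/√u − r⁴ sin²2θ/(4u^{3/2}),  u = L² − r² sin²θ = 0.0478226 m².
Substituting r = 0.0578 m, L = 0.2251 m, θ = 67.4°: d²x/dθ² = -0.011582 m.
a = ω²·d²x/dθ² = (173.9)²·(-0.011582) = -350.41 m/s²;  |a| = 350.41 m/s².

350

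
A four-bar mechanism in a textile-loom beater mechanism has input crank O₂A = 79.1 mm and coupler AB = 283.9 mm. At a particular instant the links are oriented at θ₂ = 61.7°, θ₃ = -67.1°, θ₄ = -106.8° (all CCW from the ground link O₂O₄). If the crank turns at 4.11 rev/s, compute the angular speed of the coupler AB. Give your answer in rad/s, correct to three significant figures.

2.25

ω₂ = 25.82 rad/s (from 4.11 rev/s).
Differentiating the loop-closure r₂e^{iθ₂}+r₃e^{iθ₃}=r₁+r₄e^{iθ₄} gives r₂ω₂e^{iθ₂}+r₃ω₃e^{iθ₃}=r₄ω₄e^{iθ₄}.
Eliminating the other unknown: ω₃ = r₂ω₂ sin(θ₄−θ₂) / [r₃ sin(θ₃−θ₄)].
Numerator sine = -0.19937; denominator sine = +0.63877.
Result = 0.0791·25.82·(-0.19937) / (0.2839·(+0.63877)) = -2.2457 rad/s; magnitude 2.2457 rad/s.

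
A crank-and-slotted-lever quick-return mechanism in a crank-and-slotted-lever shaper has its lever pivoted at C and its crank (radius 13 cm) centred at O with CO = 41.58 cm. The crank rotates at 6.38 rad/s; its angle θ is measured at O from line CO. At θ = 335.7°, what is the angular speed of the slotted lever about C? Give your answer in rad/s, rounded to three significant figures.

1.46

ω = 6.38 rad/s
Crank pin A relative to C: A = (d + r cosθ, r sinθ); lever angle φ = atan2(r sinθ, d + r cosθ).
Differentiating tanφ: φ̇ = rω(d cosθ + r)/(d² + r² + 2dr cosθ).
d² + r² + 2dr cosθ = |CA|² = 0.28832 m²;  d cosθ + r = +0.50896 m.
|ω_lever| = |0.13·6.38·+0.50896| / 0.28832 = 1.4641 rad/s.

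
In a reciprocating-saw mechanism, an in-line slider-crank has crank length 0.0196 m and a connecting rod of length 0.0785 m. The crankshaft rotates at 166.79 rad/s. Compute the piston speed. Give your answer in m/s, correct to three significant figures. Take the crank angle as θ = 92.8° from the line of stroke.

ω = 166.8 rad/s
For an in-line slider-crank, x = r cosθ + √(L² − r² sin²θ), so v = −rω sinθ·[1 + r cosθ/√(L² − r² sin²θ)].
With r = 0.0196 m, L = 0.0785 m, θ = 92.8°: √(L² − r² sin²θ) = 0.07602 m.
v = −0.0196·166.8·0.99881·[1 + 0.0196·-0.04885/0.07602] = -3.2241 m/s.
|v| = 3.2241 m/s.

3.22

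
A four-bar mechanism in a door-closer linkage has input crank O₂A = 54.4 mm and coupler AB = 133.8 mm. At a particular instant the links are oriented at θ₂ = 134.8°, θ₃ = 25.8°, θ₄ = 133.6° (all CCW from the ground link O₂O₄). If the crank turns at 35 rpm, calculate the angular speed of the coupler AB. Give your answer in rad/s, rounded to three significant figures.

0.0328

ω₂ = 3.665 rad/s (from 35 rpm).
Differentiating the loop-closure r₂e^{iθ₂}+r₃e^{iθ₃}=r₁+r₄e^{iθ₄} gives r₂ω₂e^{iθ₂}+r₃ω₃e^{iθ₃}=r₄ω₄e^{iθ₄}.
Eliminating the other unknown: ω₃ = r₂ω₂ sin(θ₄−θ₂) / [r₃ sin(θ₃−θ₄)].
Numerator sine = -0.02094; denominator sine = -0.95213.
Result = 0.0544·3.665·(-0.02094) / (0.1338·(-0.95213)) = +0.032777 rad/s; magnitude 0.032777 rad/s.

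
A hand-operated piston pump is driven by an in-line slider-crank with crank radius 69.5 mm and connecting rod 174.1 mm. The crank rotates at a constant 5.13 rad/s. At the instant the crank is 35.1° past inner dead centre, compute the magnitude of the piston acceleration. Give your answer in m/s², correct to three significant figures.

1.78

ω = 5.13 rad/s
x(θ) = r cosθ + √(L² − r² sin²θ); with ω constant, a = ω²·d²x/dθ².
d²x/dθ² = −r cosθ − r²(cos2θ)/√u − r⁴ sin²2θ/(4u^{3/2}),  u = L² − r² sin²θ = 0.0287138 m².
Substituting r = 0.0695 m, L = 0.1741 m, θ = 35.1°: d²x/dθ² = -0.067578 m.
a = ω²·d²x/dθ² = (5.13)²·(-0.067578) = -1.7785 m/s²;  |a| = 1.7785 m/s².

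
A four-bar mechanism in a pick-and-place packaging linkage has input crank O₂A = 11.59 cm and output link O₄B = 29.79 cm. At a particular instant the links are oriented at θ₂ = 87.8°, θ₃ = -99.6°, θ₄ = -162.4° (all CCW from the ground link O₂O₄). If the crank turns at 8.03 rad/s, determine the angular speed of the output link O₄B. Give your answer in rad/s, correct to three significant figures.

ω₂ = 8.03 rad/s
Differentiating the loop-closure r₂e^{iθ₂}+r₃e^{iθ₃}=r₁+r₄e^{iθ₄} gives r₂ω₂e^{iθ₂}+r₃ω₃e^{iθ₃}=r₄ω₄e^{iθ₄}.
Eliminating the other unknown: ω₄ = r₂ω₂ sin(θ₂−θ₃) / [r₄ sin(θ₄−θ₃)].
Numerator sine = -0.12880; denominator sine = -0.88942.
Result = 0.1159·8.03·(-0.12880) / (0.2979·(-0.88942)) = +0.4524 rad/s; magnitude 0.4524 rad/s.

0.452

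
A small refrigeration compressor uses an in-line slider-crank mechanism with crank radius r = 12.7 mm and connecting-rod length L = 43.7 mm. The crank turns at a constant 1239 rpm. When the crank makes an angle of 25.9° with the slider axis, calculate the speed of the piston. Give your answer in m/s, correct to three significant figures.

ω = 2π·1239/60 = 129.7 rad/s
For an in-line slider-crank, x = r cosθ + √(L² − r² sin²θ), so v = −rω sinθ·[1 + r cosθ/√(L² − r² sin²θ)].
With r = 0.0127 m, L = 0.0437 m, θ = 25.9°: √(L² − r² sin²θ) = 0.043346 m.
v = −0.0127·129.7·0.43680·[1 + 0.0127·0.89956/0.043346] = -0.90946 m/s.
|v| = 0.90946 m/s.

0.909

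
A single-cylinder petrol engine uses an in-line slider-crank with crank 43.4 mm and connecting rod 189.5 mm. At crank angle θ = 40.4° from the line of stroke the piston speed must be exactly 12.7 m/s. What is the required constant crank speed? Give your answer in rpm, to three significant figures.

3670

For an in-line slider-crank, |v_piston| = rω|sinθ|·[1 + r cosθ/√(L² − r² sin²θ)].
With r = 0.0434 m, L = 0.1895 m, θ = 40.4°: the bracketed kinematic factor |dx/dθ| = 0.033089 m.
ω = v/|dx/dθ| = 12.7/0.033089 = 383.81 rad/s.
N = 60ω/(2π) = 3665.1 rpm.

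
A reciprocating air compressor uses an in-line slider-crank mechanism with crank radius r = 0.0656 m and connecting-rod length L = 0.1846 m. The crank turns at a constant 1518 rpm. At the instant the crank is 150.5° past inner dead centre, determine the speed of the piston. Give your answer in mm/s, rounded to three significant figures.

ω = 2π·1518/60 = 159 rad/s
For an in-line slider-crank, x = r cosθ + √(L² − r² sin²θ), so v = −rω sinθ·[1 + r cosθ/√(L² − r² sin²θ)].
With r = 0.0656 m, L = 0.1846 m, θ = 150.5°: √(L² − r² sin²θ) = 0.18175 m.
v = −0.0656·159·0.49242·[1 + 0.0656·-0.87036/0.18175] = -3.5219 m/s.
|v| = 3.5219 m/s = 3521.9 mm/s.

3520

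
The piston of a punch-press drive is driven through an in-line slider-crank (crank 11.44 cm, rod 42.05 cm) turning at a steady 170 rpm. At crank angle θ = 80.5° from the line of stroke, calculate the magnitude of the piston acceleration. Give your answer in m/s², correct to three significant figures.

3.68

ω = 2π·170/60 = 17.8 rad/s
x(θ) = r cosθ + √(L² − r² sin²θ); with ω constant, a = ω²·d²x/dθ².
d²x/dθ² = −r cosθ − r²(cos2θ)/√u − r⁴ sin²2θ/(4u^{3/2}),  u = L² − r² sin²θ = 0.164089 m².
Substituting r = 0.1144 m, L = 0.4205 m, θ = 80.5°: d²x/dθ² = +0.011598 m.
a = ω²·d²x/dθ² = (17.8)²·(+0.011598) = +3.6757 m/s²;  |a| = 3.6757 m/s².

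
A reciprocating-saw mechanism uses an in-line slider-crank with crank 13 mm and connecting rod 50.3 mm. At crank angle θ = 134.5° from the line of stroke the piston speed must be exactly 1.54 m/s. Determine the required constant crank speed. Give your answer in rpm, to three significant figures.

For an in-line slider-crank, |v_piston| = rω|sinθ|·[1 + r cosθ/√(L² − r² sin²θ)].
With r = 0.013 m, L = 0.0503 m, θ = 134.5°: the bracketed kinematic factor |dx/dθ| = 0.0075633 m.
ω = v/|dx/dθ| = 1.54/0.0075633 = 203.61 rad/s.
N = 60ω/(2π) = 1944.4 rpm.

1940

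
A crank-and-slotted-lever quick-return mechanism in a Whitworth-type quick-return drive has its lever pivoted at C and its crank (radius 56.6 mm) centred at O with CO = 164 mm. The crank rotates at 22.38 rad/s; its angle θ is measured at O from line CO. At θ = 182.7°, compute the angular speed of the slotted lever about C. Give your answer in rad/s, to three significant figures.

11.8

ω = 22.38 rad/s
Crank pin A relative to C: A = (d + r cosθ, r sinθ); lever angle φ = atan2(r sinθ, d + r cosθ).
Differentiating tanφ: φ̇ = rω(d cosθ + r)/(d² + r² + 2dr cosθ).
d² + r² + 2dr cosθ = |CA|² = 0.0115554 m²;  d cosθ + r = -0.10722 m.
|ω_lever| = |0.0566·22.38·-0.10722| / 0.0115554 = 11.753 rad/s.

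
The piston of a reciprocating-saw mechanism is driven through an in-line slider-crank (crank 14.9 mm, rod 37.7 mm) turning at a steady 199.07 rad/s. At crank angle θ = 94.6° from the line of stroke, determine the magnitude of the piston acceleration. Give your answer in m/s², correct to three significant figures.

298

ω = 199.1 rad/s
x(θ) = r cosθ + √(L² − r² sin²θ); with ω constant, a = ω²·d²x/dθ².
d²x/dθ² = −r cosθ − r²(cos2θ)/√u − r⁴ sin²2θ/(4u^{3/2}),  u = L² − r² sin²θ = 0.00120071 m².
Substituting r = 0.0149 m, L = 0.0377 m, θ = 94.6°: d²x/dθ² = +0.007512 m.
a = ω²·d²x/dθ² = (199.1)²·(+0.007512) = +297.69 m/s²;  |a| = 297.69 m/s².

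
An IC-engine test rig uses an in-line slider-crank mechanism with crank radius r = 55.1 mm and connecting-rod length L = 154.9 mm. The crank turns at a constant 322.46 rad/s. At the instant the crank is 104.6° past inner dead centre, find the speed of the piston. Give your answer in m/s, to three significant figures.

ω = 322.5 rad/s
For an in-line slider-crank, x = r cosθ + √(L² − r² sin²θ), so v = −rω sinθ·[1 + r cosθ/√(L² − r² sin²θ)].
With r = 0.0551 m, L = 0.1549 m, θ = 104.6°: √(L² − r² sin²θ) = 0.14543 m.
v = −0.0551·322.5·0.96771·[1 + 0.0551·-0.25207/0.14543] = -15.552 m/s.
|v| = 15.552 m/s.

15.6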